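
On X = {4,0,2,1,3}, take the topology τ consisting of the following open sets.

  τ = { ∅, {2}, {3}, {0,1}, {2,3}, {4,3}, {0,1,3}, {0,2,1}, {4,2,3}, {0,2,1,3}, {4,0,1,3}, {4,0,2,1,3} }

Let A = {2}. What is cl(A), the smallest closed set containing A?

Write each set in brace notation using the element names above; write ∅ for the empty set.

complement {4,0,1,3}; its interior {4,0,1,3}; cl(A) = X∖{4,0,1,3} = {2}

{2}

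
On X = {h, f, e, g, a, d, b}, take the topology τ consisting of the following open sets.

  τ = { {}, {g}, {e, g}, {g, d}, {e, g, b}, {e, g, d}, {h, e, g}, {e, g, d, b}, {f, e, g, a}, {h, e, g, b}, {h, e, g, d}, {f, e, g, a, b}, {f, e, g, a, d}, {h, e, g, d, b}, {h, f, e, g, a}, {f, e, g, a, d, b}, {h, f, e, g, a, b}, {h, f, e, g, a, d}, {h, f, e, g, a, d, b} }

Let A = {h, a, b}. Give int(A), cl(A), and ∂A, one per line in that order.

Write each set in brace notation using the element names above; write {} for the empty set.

opens ⊆ A: {}; union → int = {}
complement {f, e, g, d}; its interior {e, g, d}; cl(A) = X∖{e, g, d} = {h, f, a, b}
boundary = {h, f, a, b} ∖ {} = {h, f, a, b}

int(A) = {}
cl(A)  = {h, f, a, b}
∂A     = {h, f, a, b}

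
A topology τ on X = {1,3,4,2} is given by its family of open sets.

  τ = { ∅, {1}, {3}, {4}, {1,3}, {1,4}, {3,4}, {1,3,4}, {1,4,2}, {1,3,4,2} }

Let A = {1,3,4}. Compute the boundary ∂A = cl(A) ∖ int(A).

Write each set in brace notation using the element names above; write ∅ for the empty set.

U open, U⊆A: ∅, {4}, {3}, {1}, {3,4}, {1,3}, {1,4}, {1,3,4}. int(A) = ⋃ = {1,3,4}
X∖A={2}, int(X∖A)=∅, hence cl(A)={1,3,4,2}
∂A: remove int from cl → {2}

{2}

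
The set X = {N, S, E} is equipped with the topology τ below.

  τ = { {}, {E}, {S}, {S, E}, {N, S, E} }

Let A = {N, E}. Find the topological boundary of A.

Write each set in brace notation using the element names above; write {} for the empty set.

{N}

interior: largest open inside A is {E} (from {}, {E})
cl via duality: int({S}) = {S}, so X∖{S} = {N, E}
cl∖int = {N}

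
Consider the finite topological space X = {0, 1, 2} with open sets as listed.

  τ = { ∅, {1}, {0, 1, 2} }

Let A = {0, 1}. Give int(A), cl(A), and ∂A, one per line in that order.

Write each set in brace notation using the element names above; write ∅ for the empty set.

int(A) = {1}
cl(A)  = {0, 1, 2}
∂A     = {0, 2}

opens ⊆ A: ∅, {1}; union → int = {1}
complement {2}; its interior ∅; cl(A) = X∖∅ = {0, 1, 2}
boundary = {0, 1, 2} ∖ {1} = {0, 2}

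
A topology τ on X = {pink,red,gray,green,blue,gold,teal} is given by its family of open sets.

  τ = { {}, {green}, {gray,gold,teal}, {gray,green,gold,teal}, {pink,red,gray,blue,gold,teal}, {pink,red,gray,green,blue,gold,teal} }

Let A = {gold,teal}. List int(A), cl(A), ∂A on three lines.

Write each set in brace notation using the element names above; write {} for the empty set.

opens ⊆ A: {}; union → int = {}
complement {pink,red,gray,green,blue}; its interior {green}; cl(A) = X∖{green} = {pink,red,gray,blue,gold,teal}
boundary = {pink,red,gray,blue,gold,teal} ∖ {} = {pink,red,gray,blue,gold,teal}

int(A) = {}
cl(A)  = {pink,red,gray,blue,gold,teal}
∂A     = {pink,red,gray,blue,gold,teal}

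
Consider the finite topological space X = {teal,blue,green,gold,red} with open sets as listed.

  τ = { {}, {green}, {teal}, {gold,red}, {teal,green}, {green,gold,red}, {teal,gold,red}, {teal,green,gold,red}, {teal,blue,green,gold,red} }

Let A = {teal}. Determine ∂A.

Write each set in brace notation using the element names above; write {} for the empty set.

open subsets of A: {}, {teal}; so int(A) = {teal}
closure: X∖int(X∖A) = X∖{green,gold,red} = {teal,blue}
∂A = {teal,blue} minus {teal} = {blue}

{blue}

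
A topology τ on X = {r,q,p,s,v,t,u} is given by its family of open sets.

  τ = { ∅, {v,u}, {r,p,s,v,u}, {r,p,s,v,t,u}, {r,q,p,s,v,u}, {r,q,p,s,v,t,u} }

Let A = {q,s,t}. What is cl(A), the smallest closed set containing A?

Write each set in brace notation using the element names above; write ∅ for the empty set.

cl via duality: int({r,p,v,u}) = {v,u}, so X∖{v,u} = {r,q,p,s,t}

{r,q,p,s,t}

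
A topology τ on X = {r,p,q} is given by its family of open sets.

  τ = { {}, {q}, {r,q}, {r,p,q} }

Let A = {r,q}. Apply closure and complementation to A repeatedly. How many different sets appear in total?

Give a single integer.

4

X∖A={p}, int(X∖A)={}, hence cl(A)={r,p,q}
Orbit (k=closure, c=complement):
  1. A     = {r,q}
  2. kA    = {r,p,q}
  3. cA    = {p}
  4. ckA   = {}
(closed under both — stop)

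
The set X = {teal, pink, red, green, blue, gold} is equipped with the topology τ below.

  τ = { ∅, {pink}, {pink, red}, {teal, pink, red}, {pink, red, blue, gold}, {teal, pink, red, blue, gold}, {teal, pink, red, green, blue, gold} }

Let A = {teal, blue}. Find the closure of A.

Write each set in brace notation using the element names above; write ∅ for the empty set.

closure: X∖int(X∖A) = X∖{pink, red} = {teal, green, blue, gold}

{teal, green, blue, gold}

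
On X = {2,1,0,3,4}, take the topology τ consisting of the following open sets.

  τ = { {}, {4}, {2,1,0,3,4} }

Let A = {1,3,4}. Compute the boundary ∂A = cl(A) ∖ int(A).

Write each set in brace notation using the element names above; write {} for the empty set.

{2,1,0,3}

open subsets of A: {}, {4}; so int(A) = {4}
closure: X∖int(X∖A) = X∖{} = {2,1,0,3,4}
∂A = {2,1,0,3,4} minus {4} = {2,1,0,3}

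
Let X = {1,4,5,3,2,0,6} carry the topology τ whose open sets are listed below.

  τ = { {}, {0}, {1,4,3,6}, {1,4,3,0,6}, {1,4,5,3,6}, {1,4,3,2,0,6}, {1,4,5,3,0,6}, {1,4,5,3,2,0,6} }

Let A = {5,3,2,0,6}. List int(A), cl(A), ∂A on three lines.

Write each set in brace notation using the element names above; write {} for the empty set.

int(A) = {0}
cl(A)  = {1,4,5,3,2,0,6}
∂A     = {1,4,5,3,2,6}

interior: largest open inside A is {0} (from {}, {0})
cl via duality: int({1,4}) = {}, so X∖{} = {1,4,5,3,2,0,6}
cl∖int = {1,4,5,3,2,6}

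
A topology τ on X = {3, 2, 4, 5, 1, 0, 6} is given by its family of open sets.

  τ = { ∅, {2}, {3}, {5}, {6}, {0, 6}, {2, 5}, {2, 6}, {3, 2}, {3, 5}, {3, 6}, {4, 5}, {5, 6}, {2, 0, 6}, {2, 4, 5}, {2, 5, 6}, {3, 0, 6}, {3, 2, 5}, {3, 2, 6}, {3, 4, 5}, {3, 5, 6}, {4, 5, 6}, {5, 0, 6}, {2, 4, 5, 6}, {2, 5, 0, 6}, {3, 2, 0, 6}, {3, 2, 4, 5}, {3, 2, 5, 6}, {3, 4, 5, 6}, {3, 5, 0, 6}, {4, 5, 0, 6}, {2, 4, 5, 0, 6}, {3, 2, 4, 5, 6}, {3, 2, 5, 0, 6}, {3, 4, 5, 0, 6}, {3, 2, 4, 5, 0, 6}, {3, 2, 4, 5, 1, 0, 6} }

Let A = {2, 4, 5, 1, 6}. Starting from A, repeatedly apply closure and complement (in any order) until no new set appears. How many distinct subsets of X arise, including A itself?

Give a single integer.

8

cl via duality: int({3, 0}) = {3}, so X∖{3} = {2, 4, 5, 1, 0, 6}
Write k for closure, c for complement:
  1. A     = {2, 4, 5, 1, 6}
  2. kA    = {2, 4, 5, 1, 0, 6}
  3. cA    = {3, 0}
  4. ckA   = {3}
  5. kcA   = {3, 1, 0}
  6. kckA  = {3, 1}
  7. ckcA  = {2, 4, 5, 6}
  8. ckckA = {2, 4, 5, 0, 6}
applying k or c yields no new set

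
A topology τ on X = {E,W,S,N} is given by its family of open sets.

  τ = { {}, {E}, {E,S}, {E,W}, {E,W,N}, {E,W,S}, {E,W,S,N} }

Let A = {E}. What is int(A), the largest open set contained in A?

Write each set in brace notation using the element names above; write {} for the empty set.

opens ⊆ A: {}, {E}; union → int = {E}

{E}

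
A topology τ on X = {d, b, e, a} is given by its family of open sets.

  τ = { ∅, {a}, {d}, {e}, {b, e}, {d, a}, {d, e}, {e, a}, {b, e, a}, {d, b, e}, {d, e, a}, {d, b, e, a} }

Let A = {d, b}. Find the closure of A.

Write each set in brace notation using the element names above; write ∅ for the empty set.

{d, b}

X∖A={e, a}, int(X∖A)={e, a}, hence cl(A)={d, b}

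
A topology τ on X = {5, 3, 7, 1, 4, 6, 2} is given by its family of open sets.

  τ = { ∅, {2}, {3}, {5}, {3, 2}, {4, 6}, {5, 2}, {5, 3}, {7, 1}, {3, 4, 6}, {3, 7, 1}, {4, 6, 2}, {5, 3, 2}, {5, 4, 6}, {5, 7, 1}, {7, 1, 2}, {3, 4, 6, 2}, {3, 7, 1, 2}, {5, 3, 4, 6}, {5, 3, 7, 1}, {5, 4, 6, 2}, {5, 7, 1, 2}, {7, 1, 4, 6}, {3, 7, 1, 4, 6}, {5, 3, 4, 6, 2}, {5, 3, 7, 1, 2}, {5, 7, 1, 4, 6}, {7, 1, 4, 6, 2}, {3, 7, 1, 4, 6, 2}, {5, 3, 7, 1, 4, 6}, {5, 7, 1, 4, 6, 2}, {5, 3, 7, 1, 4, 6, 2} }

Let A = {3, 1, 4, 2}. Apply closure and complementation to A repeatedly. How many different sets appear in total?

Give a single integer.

6

complement {5, 7, 6}; its interior {5}; cl(A) = X∖{5} = {3, 7, 1, 4, 6, 2}
With k = closure, c = complement:
  1. A     = {3, 1, 4, 2}
  2. kA    = {3, 7, 1, 4, 6, 2}
  3. cA    = {5, 7, 6}
  4. ckA   = {5}
  5. kcA   = {5, 7, 1, 4, 6}
  6. ckcA  = {3, 2}
k, c of each give nothing new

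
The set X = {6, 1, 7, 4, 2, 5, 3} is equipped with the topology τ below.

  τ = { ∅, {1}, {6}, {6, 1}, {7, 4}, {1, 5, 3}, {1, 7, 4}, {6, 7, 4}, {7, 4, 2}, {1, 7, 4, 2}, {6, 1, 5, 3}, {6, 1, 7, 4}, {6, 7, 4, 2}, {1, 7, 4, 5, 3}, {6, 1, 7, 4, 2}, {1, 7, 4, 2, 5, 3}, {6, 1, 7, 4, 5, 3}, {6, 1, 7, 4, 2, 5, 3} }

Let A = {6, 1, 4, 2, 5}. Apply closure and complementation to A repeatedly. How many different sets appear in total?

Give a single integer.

8

cl via duality: int({7, 3}) = ∅, so X∖∅ = {6, 1, 7, 4, 2, 5, 3}
Write k for closure, c for complement:
  1. A     = {6, 1, 4, 2, 5}
  2. kA    = {6, 1, 7, 4, 2, 5, 3}
  3. cA    = {7, 3}
  4. ckA   = ∅
  5. kcA   = {7, 4, 2, 5, 3}
  6. ckcA  = {6, 1}
  7. kckcA = {6, 1, 5, 3}
  8. ckckcA = {7, 4, 2}
applying k or c yields no new set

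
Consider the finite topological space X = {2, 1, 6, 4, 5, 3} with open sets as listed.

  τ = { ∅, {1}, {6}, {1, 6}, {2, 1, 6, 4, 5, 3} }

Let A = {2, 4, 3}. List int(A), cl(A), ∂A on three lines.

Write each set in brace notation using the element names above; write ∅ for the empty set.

int(A) = ∅
cl(A)  = {2, 4, 5, 3}
∂A     = {2, 4, 5, 3}

opens ⊆ A: ∅; union → int = ∅
complement {1, 6, 5}; its interior {1, 6}; cl(A) = X∖{1, 6} = {2, 4, 5, 3}
boundary = {2, 4, 5, 3} ∖ ∅ = {2, 4, 5, 3}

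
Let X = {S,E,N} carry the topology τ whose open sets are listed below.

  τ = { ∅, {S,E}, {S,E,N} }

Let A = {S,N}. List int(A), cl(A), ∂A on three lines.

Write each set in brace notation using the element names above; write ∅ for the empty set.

open subsets of A: ∅; so int(A) = ∅
closure: X∖int(X∖A) = X∖∅ = {S,E,N}
∂A = {S,E,N} minus ∅ = {S,E,N}

int(A) = ∅
cl(A)  = {S,E,N}
∂A     = {S,E,N}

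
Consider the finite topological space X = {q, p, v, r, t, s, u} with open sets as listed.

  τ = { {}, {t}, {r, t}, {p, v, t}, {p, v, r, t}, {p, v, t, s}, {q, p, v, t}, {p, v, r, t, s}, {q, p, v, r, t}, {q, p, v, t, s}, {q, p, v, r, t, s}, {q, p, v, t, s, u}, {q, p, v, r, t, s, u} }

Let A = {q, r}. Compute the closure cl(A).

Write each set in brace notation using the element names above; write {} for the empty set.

closure: X∖int(X∖A) = X∖{p, v, t, s} = {q, r, u}

{q, r, u}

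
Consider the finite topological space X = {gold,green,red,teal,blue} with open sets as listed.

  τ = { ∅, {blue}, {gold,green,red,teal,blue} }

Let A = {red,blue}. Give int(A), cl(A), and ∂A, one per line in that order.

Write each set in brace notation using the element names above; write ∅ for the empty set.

int(A) = {blue}
cl(A)  = {gold,green,red,teal,blue}
∂A     = {gold,green,red,teal}

interior: largest open inside A is {blue} (from ∅, {blue})
cl via duality: int({gold,green,teal}) = ∅, so X∖∅ = {gold,green,red,teal,blue}
cl∖int = {gold,green,red,teal}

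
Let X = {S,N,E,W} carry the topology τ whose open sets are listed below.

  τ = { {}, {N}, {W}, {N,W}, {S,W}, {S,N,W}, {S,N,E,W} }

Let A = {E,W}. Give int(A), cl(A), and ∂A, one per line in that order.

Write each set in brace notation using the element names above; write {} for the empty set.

open subsets of A: {}, {W}; so int(A) = {W}
closure: X∖int(X∖A) = X∖{N} = {S,E,W}
∂A = {S,E,W} minus {W} = {S,E}

int(A) = {W}
cl(A)  = {S,E,W}
∂A     = {S,E}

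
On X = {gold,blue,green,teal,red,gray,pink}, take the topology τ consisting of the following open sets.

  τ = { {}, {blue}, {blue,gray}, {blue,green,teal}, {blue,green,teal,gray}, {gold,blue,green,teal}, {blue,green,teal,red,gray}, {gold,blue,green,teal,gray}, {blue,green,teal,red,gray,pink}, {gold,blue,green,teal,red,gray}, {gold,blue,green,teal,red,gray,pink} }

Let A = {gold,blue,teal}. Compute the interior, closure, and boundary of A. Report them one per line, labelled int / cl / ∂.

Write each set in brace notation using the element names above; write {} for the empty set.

int(A) = {blue}
cl(A)  = {gold,blue,green,teal,red,gray,pink}
∂A     = {gold,green,teal,red,gray,pink}

open subsets of A: {}, {blue}; so int(A) = {blue}
closure: X∖int(X∖A) = X∖{} = {gold,blue,green,teal,red,gray,pink}
∂A = {gold,blue,green,teal,red,gray,pink} minus {blue} = {gold,green,teal,red,gray,pink}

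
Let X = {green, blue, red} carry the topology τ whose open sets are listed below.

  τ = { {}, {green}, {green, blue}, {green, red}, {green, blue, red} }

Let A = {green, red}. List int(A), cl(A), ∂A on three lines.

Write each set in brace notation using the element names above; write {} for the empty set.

int(A) = {green, red}
cl(A)  = {green, blue, red}
∂A     = {blue}

opens ⊆ A: {}, {green}, {green, red}; union → int = {green, red}
complement {blue}; its interior {}; cl(A) = X∖{} = {green, blue, red}
boundary = {green, blue, red} ∖ {green, red} = {blue}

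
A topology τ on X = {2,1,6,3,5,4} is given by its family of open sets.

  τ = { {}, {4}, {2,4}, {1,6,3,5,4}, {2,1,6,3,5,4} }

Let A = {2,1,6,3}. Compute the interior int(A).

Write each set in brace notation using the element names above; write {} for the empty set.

U open, U⊆A: {}. int(A) = ⋃ = {}

{}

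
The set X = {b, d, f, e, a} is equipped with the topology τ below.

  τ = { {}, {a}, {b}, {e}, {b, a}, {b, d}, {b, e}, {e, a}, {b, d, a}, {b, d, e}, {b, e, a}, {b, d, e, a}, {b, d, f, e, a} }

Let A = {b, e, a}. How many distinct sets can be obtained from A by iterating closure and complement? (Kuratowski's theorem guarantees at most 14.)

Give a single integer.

4

cl via duality: int({d, f}) = {}, so X∖{} = {b, d, f, e, a}
Write k for closure, c for complement:
  1. A     = {b, e, a}
  2. kA    = {b, d, f, e, a}
  3. cA    = {d, f}
  4. ckA   = {}
applying k or c yields no new set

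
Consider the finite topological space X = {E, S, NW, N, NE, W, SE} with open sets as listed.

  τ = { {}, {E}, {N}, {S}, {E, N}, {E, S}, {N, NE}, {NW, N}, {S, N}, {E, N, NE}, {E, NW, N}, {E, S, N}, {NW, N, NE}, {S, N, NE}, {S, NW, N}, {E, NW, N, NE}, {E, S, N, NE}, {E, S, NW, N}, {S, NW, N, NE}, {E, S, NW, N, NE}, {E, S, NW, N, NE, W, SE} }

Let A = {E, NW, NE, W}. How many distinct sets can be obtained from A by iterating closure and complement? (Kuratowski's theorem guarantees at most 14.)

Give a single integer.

8

complement {S, N, SE}; its interior {S, N}; cl(A) = X∖{S, N} = {E, NW, NE, W, SE}
With k = closure, c = complement:
  1. A     = {E, NW, NE, W}
  2. kA    = {E, NW, NE, W, SE}
  3. cA    = {S, N, SE}
  4. ckA   = {S, N}
  5. kcA   = {S, NW, N, NE, W, SE}
  6. ckcA  = {E}
  7. kckcA = {E, W, SE}
  8. ckckcA = {S, NW, N, NE}
k, c of each give nothing new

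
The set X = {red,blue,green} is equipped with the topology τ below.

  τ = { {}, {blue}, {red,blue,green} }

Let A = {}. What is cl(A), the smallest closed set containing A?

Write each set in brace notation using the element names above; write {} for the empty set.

cl via duality: int({red,blue,green}) = {red,blue,green}, so X∖{red,blue,green} = {}

{}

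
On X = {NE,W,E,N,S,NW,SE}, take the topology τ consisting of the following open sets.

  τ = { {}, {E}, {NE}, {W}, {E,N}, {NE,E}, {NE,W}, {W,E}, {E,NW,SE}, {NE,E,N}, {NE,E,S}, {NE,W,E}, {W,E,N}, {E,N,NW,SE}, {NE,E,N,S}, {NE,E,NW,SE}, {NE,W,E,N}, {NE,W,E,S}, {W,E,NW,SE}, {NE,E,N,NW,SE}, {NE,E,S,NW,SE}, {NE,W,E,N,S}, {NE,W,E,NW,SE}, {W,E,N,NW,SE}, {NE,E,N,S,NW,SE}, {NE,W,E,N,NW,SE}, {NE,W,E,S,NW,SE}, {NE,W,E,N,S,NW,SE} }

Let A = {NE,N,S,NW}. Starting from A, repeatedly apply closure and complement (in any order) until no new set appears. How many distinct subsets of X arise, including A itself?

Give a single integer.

8

complement {W,E,SE}; its interior {W,E}; cl(A) = X∖{W,E} = {NE,N,S,NW,SE}
With k = closure, c = complement:
  1. A     = {NE,N,S,NW}
  2. kA    = {NE,N,S,NW,SE}
  3. cA    = {W,E,SE}
  4. ckA   = {W,E}
  5. kcA   = {W,E,N,S,NW,SE}
  6. ckcA  = {NE}
  7. kckcA = {NE,S}
  8. ckckcA = {W,E,N,NW,SE}
k, c of each give nothing new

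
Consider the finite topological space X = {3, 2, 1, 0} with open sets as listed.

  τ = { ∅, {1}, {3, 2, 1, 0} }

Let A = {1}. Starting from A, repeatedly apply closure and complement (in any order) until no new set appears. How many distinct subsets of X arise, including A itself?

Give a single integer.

closure: X∖int(X∖A) = X∖∅ = {3, 2, 1, 0}
Let k=closure and c=complement:
  1. A     = {1}
  2. kA    = {3, 2, 1, 0}
  3. cA    = {3, 2, 0}
  4. ckA   = ∅
— saturated at 4

4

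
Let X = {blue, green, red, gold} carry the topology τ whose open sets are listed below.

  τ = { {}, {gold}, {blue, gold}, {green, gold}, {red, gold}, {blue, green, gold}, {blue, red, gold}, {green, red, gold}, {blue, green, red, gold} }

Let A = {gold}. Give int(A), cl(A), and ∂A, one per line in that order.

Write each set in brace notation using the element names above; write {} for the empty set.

int(A) = {gold}
cl(A)  = {blue, green, red, gold}
∂A     = {blue, green, red}

open subsets of A: {}, {gold}; so int(A) = {gold}
closure: X∖int(X∖A) = X∖{} = {blue, green, red, gold}
∂A = {blue, green, red, gold} minus {gold} = {blue, green, red}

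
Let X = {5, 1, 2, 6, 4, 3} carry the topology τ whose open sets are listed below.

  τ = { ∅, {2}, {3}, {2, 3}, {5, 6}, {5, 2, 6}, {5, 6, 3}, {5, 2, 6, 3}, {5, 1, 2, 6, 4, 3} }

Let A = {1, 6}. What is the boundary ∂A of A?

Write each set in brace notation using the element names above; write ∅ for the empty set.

{5, 1, 6, 4}

U open, U⊆A: ∅. int(A) = ⋃ = ∅
X∖A={5, 2, 4, 3}, int(X∖A)={2, 3}, hence cl(A)={5, 1, 6, 4}
∂A: remove int from cl → {5, 1, 6, 4}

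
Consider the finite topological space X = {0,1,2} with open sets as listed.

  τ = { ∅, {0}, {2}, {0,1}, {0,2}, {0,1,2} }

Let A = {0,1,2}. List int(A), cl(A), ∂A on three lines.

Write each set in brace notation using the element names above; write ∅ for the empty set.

interior: largest open inside A is {0,1,2} (from ∅, {2}, {0}, {0,2}, {0,1}, {0,1,2})
cl via duality: int(∅) = ∅, so X∖∅ = {0,1,2}
cl∖int = ∅

int(A) = {0,1,2}
cl(A)  = {0,1,2}
∂A     = ∅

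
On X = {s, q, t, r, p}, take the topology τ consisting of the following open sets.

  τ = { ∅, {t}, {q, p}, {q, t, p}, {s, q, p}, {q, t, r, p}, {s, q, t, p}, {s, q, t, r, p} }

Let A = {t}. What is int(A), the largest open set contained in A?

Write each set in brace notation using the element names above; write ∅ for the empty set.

{t}

interior: largest open inside A is {t} (from ∅, {t})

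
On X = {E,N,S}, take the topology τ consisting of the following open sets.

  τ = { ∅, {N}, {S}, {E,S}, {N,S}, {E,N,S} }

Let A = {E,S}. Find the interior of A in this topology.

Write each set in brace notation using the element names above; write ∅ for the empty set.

{E,S}

opens ⊆ A: ∅, {S}, {E,S}; union → int = {E,S}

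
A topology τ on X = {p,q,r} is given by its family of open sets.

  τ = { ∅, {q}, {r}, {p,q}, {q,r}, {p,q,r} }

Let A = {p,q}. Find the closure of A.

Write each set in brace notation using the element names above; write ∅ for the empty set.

cl via duality: int({r}) = {r}, so X∖{r} = {p,q}

{p,q}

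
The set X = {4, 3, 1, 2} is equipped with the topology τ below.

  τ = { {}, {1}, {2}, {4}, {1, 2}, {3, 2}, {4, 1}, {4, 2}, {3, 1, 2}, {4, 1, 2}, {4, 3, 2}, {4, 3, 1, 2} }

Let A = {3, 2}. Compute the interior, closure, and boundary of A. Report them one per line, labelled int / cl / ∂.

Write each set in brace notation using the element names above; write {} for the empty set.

int(A) = {3, 2}
cl(A)  = {3, 2}
∂A     = {}

interior: largest open inside A is {3, 2} (from {}, {2}, {3, 2})
cl via duality: int({4, 1}) = {4, 1}, so X∖{4, 1} = {3, 2}
cl∖int = {}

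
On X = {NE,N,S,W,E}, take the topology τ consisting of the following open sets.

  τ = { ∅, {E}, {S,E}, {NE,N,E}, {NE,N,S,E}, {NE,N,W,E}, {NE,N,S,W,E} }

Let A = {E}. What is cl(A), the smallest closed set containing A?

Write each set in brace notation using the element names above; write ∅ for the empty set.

complement {NE,N,S,W}; its interior ∅; cl(A) = X∖∅ = {NE,N,S,W,E}

{NE,N,S,W,E}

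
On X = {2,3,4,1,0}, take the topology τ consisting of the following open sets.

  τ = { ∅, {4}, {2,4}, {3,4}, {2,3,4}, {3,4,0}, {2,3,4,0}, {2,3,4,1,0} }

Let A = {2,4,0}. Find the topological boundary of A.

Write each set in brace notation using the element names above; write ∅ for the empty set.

interior: largest open inside A is {2,4} (from ∅, {4}, {2,4})
cl via duality: int({3,1}) = ∅, so X∖∅ = {2,3,4,1,0}
cl∖int = {3,1,0}

{3,1,0}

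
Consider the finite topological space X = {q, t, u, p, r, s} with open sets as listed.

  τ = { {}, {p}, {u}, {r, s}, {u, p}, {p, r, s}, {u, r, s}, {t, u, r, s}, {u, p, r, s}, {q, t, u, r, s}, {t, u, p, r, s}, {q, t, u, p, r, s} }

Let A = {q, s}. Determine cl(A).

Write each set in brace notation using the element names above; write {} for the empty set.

{q, t, r, s}

X∖A={t, u, p, r}, int(X∖A)={u, p}, hence cl(A)={q, t, r, s}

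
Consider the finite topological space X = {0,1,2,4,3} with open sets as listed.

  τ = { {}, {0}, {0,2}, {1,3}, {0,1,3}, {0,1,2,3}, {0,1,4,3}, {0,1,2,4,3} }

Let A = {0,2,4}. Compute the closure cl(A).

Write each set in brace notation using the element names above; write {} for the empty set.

{0,2,4}

X∖A={1,3}, int(X∖A)={1,3}, hence cl(A)={0,2,4}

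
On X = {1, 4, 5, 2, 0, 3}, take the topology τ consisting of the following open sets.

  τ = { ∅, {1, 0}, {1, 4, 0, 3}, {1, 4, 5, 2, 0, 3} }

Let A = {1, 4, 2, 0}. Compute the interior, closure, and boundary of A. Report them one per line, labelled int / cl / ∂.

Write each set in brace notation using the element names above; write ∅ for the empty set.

U open, U⊆A: ∅, {1, 0}. int(A) = ⋃ = {1, 0}
X∖A={5, 3}, int(X∖A)=∅, hence cl(A)={1, 4, 5, 2, 0, 3}
∂A: remove int from cl → {4, 5, 2, 3}

int(A) = {1, 0}
cl(A)  = {1, 4, 5, 2, 0, 3}
∂A     = {4, 5, 2, 3}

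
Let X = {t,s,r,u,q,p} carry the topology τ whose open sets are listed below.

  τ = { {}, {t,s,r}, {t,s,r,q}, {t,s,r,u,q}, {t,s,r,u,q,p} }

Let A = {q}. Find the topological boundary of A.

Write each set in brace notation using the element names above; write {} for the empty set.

{u,q,p}

U open, U⊆A: {}. int(A) = ⋃ = {}
X∖A={t,s,r,u,p}, int(X∖A)={t,s,r}, hence cl(A)={u,q,p}
∂A: remove int from cl → {u,q,p}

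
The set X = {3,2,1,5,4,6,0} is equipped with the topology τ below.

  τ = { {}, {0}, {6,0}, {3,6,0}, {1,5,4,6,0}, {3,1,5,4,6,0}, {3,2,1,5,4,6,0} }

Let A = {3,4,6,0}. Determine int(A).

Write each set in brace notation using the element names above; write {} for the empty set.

interior: largest open inside A is {3,6,0} (from {}, {0}, {6,0}, {3,6,0})

{3,6,0}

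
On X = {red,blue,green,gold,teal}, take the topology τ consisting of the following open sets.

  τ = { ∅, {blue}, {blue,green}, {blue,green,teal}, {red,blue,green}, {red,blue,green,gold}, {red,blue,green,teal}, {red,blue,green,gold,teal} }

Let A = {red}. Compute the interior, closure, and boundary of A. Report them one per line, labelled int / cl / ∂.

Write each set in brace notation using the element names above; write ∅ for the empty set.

interior: largest open inside A is ∅ (from ∅)
cl via duality: int({blue,green,gold,teal}) = {blue,green,teal}, so X∖{blue,green,teal} = {red,gold}
cl∖int = {red,gold}

int(A) = ∅
cl(A)  = {red,gold}
∂A     = {red,gold}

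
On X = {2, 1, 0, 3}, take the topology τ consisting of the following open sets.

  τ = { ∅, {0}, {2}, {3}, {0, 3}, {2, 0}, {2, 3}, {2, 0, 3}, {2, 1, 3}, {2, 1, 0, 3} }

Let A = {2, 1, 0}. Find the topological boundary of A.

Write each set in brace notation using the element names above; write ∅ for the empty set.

{1}

opens ⊆ A: ∅, {0}, {2}, {2, 0}; union → int = {2, 0}
complement {3}; its interior {3}; cl(A) = X∖{3} = {2, 1, 0}
boundary = {2, 1, 0} ∖ {2, 0} = {1}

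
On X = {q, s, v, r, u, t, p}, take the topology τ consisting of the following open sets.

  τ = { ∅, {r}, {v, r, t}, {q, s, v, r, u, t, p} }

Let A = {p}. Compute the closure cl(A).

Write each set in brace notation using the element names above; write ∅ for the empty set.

complement {q, s, v, r, u, t}; its interior {v, r, t}; cl(A) = X∖{v, r, t} = {q, s, u, p}

{q, s, u, p}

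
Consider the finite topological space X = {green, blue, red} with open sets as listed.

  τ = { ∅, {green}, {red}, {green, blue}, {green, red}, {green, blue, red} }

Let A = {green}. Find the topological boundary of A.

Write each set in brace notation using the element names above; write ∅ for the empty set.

{blue}

U open, U⊆A: ∅, {green}. int(A) = ⋃ = {green}
X∖A={blue, red}, int(X∖A)={red}, hence cl(A)={green, blue}
∂A: remove int from cl → {blue}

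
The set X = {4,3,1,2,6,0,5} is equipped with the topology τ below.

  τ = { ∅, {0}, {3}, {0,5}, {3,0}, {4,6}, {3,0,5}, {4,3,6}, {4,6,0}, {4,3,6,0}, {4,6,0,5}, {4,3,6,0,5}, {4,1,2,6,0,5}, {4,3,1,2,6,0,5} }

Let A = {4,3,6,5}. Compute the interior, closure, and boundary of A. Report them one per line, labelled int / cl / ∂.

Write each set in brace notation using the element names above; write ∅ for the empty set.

int(A) = {4,3,6}
cl(A)  = {4,3,1,2,6,5}
∂A     = {1,2,5}

opens ⊆ A: ∅, {3}, {4,6}, {4,3,6}; union → int = {4,3,6}
complement {1,2,0}; its interior {0}; cl(A) = X∖{0} = {4,3,1,2,6,5}
boundary = {4,3,1,2,6,5} ∖ {4,3,6} = {1,2,5}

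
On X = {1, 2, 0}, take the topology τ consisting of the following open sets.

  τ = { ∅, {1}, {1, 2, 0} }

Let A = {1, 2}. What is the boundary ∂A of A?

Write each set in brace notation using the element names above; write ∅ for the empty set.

open subsets of A: ∅, {1}; so int(A) = {1}
closure: X∖int(X∖A) = X∖∅ = {1, 2, 0}
∂A = {1, 2, 0} minus {1} = {2, 0}

{2, 0}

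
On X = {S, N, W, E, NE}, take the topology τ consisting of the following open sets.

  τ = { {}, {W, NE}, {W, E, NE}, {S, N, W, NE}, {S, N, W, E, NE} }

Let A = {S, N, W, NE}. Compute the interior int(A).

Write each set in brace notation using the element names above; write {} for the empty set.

open subsets of A: {}, {W, NE}, {S, N, W, NE}; so int(A) = {S, N, W, NE}

{S, N, W, NE}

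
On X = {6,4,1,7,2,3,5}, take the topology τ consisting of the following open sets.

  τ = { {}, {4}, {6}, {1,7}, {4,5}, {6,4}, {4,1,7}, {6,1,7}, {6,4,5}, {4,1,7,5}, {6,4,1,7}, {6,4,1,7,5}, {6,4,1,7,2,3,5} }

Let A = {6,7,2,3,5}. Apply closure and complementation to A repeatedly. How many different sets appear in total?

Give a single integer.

cl via duality: int({4,1}) = {4}, so X∖{4} = {6,1,7,2,3,5}
Write k for closure, c for complement:
  1. A     = {6,7,2,3,5}
  2. kA    = {6,1,7,2,3,5}
  3. cA    = {4,1}
  4. ckA   = {4}
  5. kcA   = {4,1,7,2,3,5}
  6. kckA  = {4,2,3,5}
  7. ckcA  = {6}
  8. ckckA = {6,1,7}
  9. kckcA = {6,2,3}
  10. kckckA = {6,1,7,2,3}
  11. ckckcA = {4,1,7,5}
  12. ckckckA = {4,5}
applying k or c yields no new set

12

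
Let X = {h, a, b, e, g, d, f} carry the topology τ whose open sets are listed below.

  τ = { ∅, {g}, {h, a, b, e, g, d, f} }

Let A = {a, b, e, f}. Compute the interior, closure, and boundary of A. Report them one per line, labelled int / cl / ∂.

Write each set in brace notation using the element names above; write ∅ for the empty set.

U open, U⊆A: ∅. int(A) = ⋃ = ∅
X∖A={h, g, d}, int(X∖A)={g}, hence cl(A)={h, a, b, e, d, f}
∂A: remove int from cl → {h, a, b, e, d, f}

int(A) = ∅
cl(A)  = {h, a, b, e, d, f}
∂A     = {h, a, b, e, d, f}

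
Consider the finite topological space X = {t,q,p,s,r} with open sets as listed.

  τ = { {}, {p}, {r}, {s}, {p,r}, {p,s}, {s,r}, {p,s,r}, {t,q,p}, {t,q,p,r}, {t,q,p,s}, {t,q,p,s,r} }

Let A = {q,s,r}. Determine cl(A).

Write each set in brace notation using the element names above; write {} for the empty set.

cl via duality: int({t,p}) = {p}, so X∖{p} = {t,q,s,r}

{t,q,s,r}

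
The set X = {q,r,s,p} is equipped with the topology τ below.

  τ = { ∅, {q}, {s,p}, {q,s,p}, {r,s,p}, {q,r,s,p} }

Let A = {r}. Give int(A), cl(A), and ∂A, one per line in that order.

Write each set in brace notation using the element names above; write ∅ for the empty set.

open subsets of A: ∅; so int(A) = ∅
closure: X∖int(X∖A) = X∖{q,s,p} = {r}
∂A = {r} minus ∅ = {r}

int(A) = ∅
cl(A)  = {r}
∂A     = {r}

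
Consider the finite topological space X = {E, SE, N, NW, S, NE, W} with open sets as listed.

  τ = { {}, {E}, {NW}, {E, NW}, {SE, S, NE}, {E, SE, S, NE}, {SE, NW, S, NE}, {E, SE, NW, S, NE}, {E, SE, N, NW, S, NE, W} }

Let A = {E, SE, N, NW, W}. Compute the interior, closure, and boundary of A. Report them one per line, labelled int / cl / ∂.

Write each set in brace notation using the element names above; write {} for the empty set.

int(A) = {E, NW}
cl(A)  = {E, SE, N, NW, S, NE, W}
∂A     = {SE, N, S, NE, W}

interior: largest open inside A is {E, NW} (from {}, {NW}, {E}, {E, NW})
cl via duality: int({S, NE}) = {}, so X∖{} = {E, SE, N, NW, S, NE, W}
cl∖int = {SE, N, S, NE, W}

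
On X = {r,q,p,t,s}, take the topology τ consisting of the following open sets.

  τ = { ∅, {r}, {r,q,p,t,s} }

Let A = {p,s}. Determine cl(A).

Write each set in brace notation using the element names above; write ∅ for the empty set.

closure: X∖int(X∖A) = X∖{r} = {q,p,t,s}

{q,p,t,s}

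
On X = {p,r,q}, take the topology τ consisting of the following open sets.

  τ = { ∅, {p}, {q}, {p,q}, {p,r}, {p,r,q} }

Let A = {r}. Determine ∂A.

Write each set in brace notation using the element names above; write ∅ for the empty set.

{r}

U open, U⊆A: ∅. int(A) = ⋃ = ∅
X∖A={p,q}, int(X∖A)={p,q}, hence cl(A)={r}
∂A: remove int from cl → {r}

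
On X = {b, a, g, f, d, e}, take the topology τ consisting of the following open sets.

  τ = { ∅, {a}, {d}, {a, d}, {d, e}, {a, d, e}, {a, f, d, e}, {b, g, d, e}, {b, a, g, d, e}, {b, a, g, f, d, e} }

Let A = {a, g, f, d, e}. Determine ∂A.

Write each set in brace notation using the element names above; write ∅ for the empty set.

interior: largest open inside A is {a, f, d, e} (from ∅, {d}, {a}, {d, e}, {a, d}, {a, d, e}, {a, f, d, e})
cl via duality: int({b}) = ∅, so X∖∅ = {b, a, g, f, d, e}
cl∖int = {b, g}

{b, g}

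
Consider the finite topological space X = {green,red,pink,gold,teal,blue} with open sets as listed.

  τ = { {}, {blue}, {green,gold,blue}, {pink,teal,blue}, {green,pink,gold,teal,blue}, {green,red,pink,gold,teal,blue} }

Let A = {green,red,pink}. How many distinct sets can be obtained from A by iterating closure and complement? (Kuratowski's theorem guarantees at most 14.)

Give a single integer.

6

X∖A={gold,teal,blue}, int(X∖A)={blue}, hence cl(A)={green,red,pink,gold,teal}
Orbit (k=closure, c=complement):
  1. A     = {green,red,pink}
  2. kA    = {green,red,pink,gold,teal}
  3. cA    = {gold,teal,blue}
  4. ckA   = {blue}
  5. kcA   = {green,red,pink,gold,teal,blue}
  6. ckcA  = {}
(closed under both — stop)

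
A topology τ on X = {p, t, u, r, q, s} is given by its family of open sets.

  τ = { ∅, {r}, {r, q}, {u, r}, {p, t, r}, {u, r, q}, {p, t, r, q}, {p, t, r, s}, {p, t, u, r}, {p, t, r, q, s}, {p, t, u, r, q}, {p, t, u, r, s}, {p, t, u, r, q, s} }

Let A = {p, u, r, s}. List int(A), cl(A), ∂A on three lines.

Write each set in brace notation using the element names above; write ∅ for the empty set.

int(A) = {u, r}
cl(A)  = {p, t, u, r, q, s}
∂A     = {p, t, q, s}

open subsets of A: ∅, {r}, {u, r}; so int(A) = {u, r}
closure: X∖int(X∖A) = X∖∅ = {p, t, u, r, q, s}
∂A = {p, t, u, r, q, s} minus {u, r} = {p, t, q, s}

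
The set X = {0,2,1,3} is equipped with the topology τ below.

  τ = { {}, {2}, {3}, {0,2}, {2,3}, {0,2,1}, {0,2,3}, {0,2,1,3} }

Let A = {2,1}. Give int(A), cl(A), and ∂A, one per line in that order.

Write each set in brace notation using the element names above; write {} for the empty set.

open subsets of A: {}, {2}; so int(A) = {2}
closure: X∖int(X∖A) = X∖{3} = {0,2,1}
∂A = {0,2,1} minus {2} = {0,1}

int(A) = {2}
cl(A)  = {0,2,1}
∂A     = {0,1}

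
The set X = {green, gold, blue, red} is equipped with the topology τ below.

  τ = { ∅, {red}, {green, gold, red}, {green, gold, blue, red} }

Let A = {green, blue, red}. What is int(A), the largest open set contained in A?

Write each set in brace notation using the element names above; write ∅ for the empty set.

{red}

U open, U⊆A: ∅, {red}. int(A) = ⋃ = {red}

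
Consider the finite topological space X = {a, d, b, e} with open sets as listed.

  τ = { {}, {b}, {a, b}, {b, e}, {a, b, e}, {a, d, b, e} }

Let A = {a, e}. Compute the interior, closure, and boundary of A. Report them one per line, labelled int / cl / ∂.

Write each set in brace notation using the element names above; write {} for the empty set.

opens ⊆ A: {}; union → int = {}
complement {d, b}; its interior {b}; cl(A) = X∖{b} = {a, d, e}
boundary = {a, d, e} ∖ {} = {a, d, e}

int(A) = {}
cl(A)  = {a, d, e}
∂A     = {a, d, e}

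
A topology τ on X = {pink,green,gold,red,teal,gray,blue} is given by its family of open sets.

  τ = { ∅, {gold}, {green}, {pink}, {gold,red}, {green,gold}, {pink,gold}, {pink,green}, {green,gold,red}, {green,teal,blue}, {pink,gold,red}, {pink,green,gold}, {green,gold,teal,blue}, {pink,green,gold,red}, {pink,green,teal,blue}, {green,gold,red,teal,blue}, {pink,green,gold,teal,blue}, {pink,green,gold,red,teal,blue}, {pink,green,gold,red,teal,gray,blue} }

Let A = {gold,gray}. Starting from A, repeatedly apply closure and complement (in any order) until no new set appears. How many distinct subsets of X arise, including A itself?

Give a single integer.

8

closure: X∖int(X∖A) = X∖{pink,green,teal,blue} = {gold,red,gray}
Let k=closure and c=complement:
  1. A     = {gold,gray}
  2. kA    = {gold,red,gray}
  3. cA    = {pink,green,red,teal,blue}
  4. ckA   = {pink,green,teal,blue}
  5. kcA   = {pink,green,red,teal,gray,blue}
  6. kckA  = {pink,green,teal,gray,blue}
  7. ckcA  = {gold}
  8. ckckA = {gold,red}
— saturated at 8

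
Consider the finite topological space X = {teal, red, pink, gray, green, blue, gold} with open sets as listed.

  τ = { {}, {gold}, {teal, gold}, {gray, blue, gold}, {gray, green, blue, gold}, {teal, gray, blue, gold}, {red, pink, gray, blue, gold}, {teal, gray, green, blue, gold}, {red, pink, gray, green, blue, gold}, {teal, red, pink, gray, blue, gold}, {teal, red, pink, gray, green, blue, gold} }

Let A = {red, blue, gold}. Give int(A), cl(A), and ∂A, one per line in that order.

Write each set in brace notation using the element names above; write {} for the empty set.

opens ⊆ A: {}, {gold}; union → int = {gold}
complement {teal, pink, gray, green}; its interior {}; cl(A) = X∖{} = {teal, red, pink, gray, green, blue, gold}
boundary = {teal, red, pink, gray, green, blue, gold} ∖ {gold} = {teal, red, pink, gray, green, blue}

int(A) = {gold}
cl(A)  = {teal, red, pink, gray, green, blue, gold}
∂A     = {teal, red, pink, gray, green, blue}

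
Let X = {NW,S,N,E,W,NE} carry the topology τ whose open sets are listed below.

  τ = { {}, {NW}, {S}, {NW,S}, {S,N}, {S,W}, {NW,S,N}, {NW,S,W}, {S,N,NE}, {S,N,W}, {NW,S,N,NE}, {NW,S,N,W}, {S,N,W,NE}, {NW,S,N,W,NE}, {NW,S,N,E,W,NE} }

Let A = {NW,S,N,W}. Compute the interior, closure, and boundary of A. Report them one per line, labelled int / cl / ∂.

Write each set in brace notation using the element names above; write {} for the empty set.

U open, U⊆A: {}, {S}, {NW}, {S,N}, {NW,S}, {S,W}, {S,N,W}, {NW,S,W}, {NW,S,N}, {NW,S,N,W}. int(A) = ⋃ = {NW,S,N,W}
X∖A={E,NE}, int(X∖A)={}, hence cl(A)={NW,S,N,E,W,NE}
∂A: remove int from cl → {E,NE}

int(A) = {NW,S,N,W}
cl(A)  = {NW,S,N,E,W,NE}
∂A     = {E,NE}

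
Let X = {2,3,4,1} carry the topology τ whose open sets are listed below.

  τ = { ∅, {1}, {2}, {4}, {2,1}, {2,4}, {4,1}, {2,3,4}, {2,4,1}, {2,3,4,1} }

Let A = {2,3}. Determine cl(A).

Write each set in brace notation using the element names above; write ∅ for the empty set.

complement {4,1}; its interior {4,1}; cl(A) = X∖{4,1} = {2,3}

{2,3}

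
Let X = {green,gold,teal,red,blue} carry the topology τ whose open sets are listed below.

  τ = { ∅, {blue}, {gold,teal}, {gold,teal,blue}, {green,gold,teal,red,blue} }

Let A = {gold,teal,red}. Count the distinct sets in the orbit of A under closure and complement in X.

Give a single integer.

6

complement {green,blue}; its interior {blue}; cl(A) = X∖{blue} = {green,gold,teal,red}
With k = closure, c = complement:
  1. A     = {gold,teal,red}
  2. kA    = {green,gold,teal,red}
  3. cA    = {green,blue}
  4. ckA   = {blue}
  5. kcA   = {green,red,blue}
  6. ckcA  = {gold,teal}
k, c of each give nothing new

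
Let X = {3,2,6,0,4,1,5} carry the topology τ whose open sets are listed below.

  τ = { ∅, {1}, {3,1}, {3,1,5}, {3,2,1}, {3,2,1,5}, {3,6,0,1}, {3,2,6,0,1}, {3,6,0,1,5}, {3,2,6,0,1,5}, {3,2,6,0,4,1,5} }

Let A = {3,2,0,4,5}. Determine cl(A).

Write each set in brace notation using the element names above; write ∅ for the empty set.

closure: X∖int(X∖A) = X∖{1} = {3,2,6,0,4,5}

{3,2,6,0,4,5}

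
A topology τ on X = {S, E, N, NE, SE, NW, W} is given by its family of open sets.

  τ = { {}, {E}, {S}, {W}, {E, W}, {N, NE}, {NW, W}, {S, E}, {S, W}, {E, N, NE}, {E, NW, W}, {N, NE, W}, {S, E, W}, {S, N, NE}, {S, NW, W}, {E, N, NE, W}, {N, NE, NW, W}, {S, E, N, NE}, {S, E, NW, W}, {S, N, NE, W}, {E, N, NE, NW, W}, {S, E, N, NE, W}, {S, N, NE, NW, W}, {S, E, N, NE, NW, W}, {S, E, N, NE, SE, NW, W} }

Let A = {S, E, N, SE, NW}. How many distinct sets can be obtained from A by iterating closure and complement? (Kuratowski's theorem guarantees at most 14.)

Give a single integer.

12

X∖A={NE, W}, int(X∖A)={W}, hence cl(A)={S, E, N, NE, SE, NW}
Orbit (k=closure, c=complement):
  1. A     = {S, E, N, SE, NW}
  2. kA    = {S, E, N, NE, SE, NW}
  3. cA    = {NE, W}
  4. ckA   = {W}
  5. kcA   = {N, NE, SE, NW, W}
  6. kckA  = {SE, NW, W}
  7. ckcA  = {S, E}
  8. ckckA = {S, E, N, NE}
  9. kckcA = {S, E, SE}
  10. kckckA = {S, E, N, NE, SE}
  11. ckckcA = {N, NE, NW, W}
  12. ckckckA = {NW, W}
(closed under both — stop)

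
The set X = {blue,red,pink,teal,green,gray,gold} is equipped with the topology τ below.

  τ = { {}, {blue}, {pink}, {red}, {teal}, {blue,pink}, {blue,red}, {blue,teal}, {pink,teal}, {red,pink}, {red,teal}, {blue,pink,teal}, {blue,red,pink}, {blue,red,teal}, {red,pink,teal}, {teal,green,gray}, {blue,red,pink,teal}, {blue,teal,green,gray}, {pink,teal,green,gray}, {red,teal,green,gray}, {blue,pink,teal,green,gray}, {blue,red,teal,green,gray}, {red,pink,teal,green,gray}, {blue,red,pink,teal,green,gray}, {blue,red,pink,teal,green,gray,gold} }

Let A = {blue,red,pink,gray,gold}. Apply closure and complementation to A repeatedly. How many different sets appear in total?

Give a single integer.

closure: X∖int(X∖A) = X∖{teal} = {blue,red,pink,green,gray,gold}
Let k=closure and c=complement:
  1. A     = {blue,red,pink,gray,gold}
  2. kA    = {blue,red,pink,green,gray,gold}
  3. cA    = {teal,green}
  4. ckA   = {teal}
  5. kcA   = {teal,green,gray,gold}
  6. ckcA  = {blue,red,pink}
  7. kckcA = {blue,red,pink,gold}
  8. ckckcA = {teal,green,gray}
— saturated at 8

8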